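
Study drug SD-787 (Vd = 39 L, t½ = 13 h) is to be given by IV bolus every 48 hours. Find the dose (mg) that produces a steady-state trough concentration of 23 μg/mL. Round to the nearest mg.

10698 mg

τ/t½ = 48/13 ≈ 3.6923, so f = (1/2)^(48/13) ≈ 0.077358.
Cmin,ss = (D/Vd)·f/(1−f), so D = Cmin,ss·Vd·(1−f)/f.
D = 23 × 39 × (1−f)/f ≈ 23 × 39 × 11.92691 ≈ 10698.44 mg.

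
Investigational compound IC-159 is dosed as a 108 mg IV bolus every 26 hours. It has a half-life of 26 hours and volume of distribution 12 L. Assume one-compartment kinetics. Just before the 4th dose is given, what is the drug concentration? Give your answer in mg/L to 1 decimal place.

f = (1/2)^(τ/t½) = (1/2)^(26/26) ≈ 0.5000.
C₀ = D/Vd = 108/12 ≈ 9.000 mg/L.
Before the 4th dose, 3 doses have been given. Superposition: Cmin = C₀·(f + f² + … + f^3).
≈ 9.000 × (0.5000 + 0.2500 + 0.1250) ≈ 9.000 × 0.8750 ≈ 7.875 mg/L.

7.9 mg/L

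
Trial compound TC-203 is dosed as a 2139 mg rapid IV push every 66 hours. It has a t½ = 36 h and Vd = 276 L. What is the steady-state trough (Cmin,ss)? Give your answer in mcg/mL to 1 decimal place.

3.0 mcg/mL

k = ln2/t½ = ln2/36 ≈ 0.019254 h⁻¹; fraction remaining f = e^(−kτ) = e^(−0.019254×66) ≈ 0.2806.
At steady state, accumulation factor R = 1/(1 − e^(−kτ)) ≈ 1.3900.
Each bolus raises the concentration by D/Vd = 2139/276 ≈ 7.750 mcg/mL.
Steady-state peak Cmax,ss = C₀·R ≈ 7.750 × 1.3900 ≈ 10.772 mcg/mL.
Steady-state trough Cmin,ss = Cmax,ss·f ≈ 10.772 × 0.2806 ≈ 3.023 mcg/mL.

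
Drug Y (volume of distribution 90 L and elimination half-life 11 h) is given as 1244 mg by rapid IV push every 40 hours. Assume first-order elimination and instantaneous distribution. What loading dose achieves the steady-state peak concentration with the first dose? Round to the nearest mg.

f = (1/2)^(40/11) ≈ 0.080417; accumulation ratio R = 1/(1−f) ≈ 1.08745.
Loading dose to hit Cmax,ss on first dose: D_load = D_maint·R ≈ 1244 × 1.08745 ≈ 1352.79 mg.

1353 mg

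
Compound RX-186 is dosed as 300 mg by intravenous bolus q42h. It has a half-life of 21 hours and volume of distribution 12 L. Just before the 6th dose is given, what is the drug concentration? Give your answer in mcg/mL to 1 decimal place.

f = (1/2)^(τ/t½) = (1/2)^(42/21) ≈ 0.2500.
C₀ = D/Vd = 300/12 ≈ 25.000 mcg/mL.
Before the 6th dose, 5 doses have been given. Superposition: Cmin = C₀·(f + f² + … + f^5).
≈ 25.000 × (0.2500 + 0.0625 + 0.0156 + 0.0039 + 0.0010) ≈ 25.000 × 0.3330 ≈ 8.325 mcg/mL.

8.3 mcg/mL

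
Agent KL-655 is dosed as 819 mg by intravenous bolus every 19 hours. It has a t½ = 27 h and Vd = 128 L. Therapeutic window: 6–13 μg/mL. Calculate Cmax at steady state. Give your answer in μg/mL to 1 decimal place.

τ/t½ = 19/27 ≈ 0.7037, so fraction remaining f = (1/2)^(19/27) ≈ 0.6140.
Accumulation ratio R = 1/(1 − f) ≈ 1/0.3860 ≈ 2.5907.
Single-dose peak C₀ = D/Vd = 819/128 ≈ 6.398 μg/mL.
Cmax,ss = C₀/(1 − f) ≈ 6.398/0.3860 ≈ 16.575 μg/mL.
Peak 16.6 μg/mL vs MTC 13 μg/mL: exceeds toxic threshold.

16.6 μg/mL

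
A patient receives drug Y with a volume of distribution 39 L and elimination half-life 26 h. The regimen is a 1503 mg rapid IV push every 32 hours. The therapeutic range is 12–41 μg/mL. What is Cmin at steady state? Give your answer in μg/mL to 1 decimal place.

28.6 μg/mL

Over one 32-h interval, 32/26 ≈ 1.2308 half-lives elapse, leaving f ≈ 0.4261 of each dose.
Single-dose peak C₀ = D/Vd = 1503/39 ≈ 38.538 μg/mL.
Steady-state trough Cmin,ss = C₀·f/(1−f) ≈ 38.538 × 0.4261/0.5739 ≈ 28.613 μg/mL.
Trough 28.6 μg/mL vs MEC 12 μg/mL: adequate.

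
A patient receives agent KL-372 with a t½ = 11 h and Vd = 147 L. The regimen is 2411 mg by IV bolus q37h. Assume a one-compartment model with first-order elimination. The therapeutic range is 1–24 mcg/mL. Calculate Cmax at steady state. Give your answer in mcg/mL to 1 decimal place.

18.2 mcg/mL

k = ln2/t½ = ln2/11 ≈ 0.063013 h⁻¹; fraction remaining f = e^(−kτ) = e^(−0.063013×37) ≈ 0.0972.
Accumulation ratio R = 1/(1 − f) ≈ 1/0.9028 ≈ 1.1077.
Single-dose peak C₀ = D/Vd = 2411/147 ≈ 16.401 mcg/mL.
Steady-state peak Cmax,ss = C₀·R ≈ 16.401 × 1.1077 ≈ 18.167 mcg/mL.
Peak 18.2 mcg/mL vs MTC 24 mcg/mL: below toxic threshold.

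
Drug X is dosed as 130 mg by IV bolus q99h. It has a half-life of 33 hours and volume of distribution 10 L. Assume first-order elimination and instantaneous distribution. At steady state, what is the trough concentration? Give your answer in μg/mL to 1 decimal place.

τ = 99 h = 3 half-lives, so f = (1/2)^3 = 0.125.
Accumulation ratio R = 1/(1 − f) = 1/0.875 = 8/7.
Single-dose peak C₀ = D/Vd = 130/10 = 13 μg/mL.
Steady-state peak Cmax,ss = C₀·R = 13 × 8/7 ≈ 14.857 μg/mL.
Steady-state trough Cmin,ss = Cmax,ss·f ≈ 14.857 × 0.125 ≈ 1.857 μg/mL.

1.9 μg/mL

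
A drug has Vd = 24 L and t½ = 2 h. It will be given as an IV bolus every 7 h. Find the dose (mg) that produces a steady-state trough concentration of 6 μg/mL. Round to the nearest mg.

1485 mg

τ/t½ = 7/2 ≈ 3.5, so f = (1/2)^(7/2) ≈ 0.088388.
Cmin,ss = (D/Vd)·f/(1−f), so D = Cmin,ss·Vd·(1−f)/f.
D = 6 × 24 × (1−f)/f ≈ 6 × 24 × 10.31375 ≈ 1485.18 mg.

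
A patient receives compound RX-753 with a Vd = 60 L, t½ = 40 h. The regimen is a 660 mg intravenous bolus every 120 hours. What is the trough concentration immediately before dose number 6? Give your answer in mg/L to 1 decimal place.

f = (1/2)^(τ/t½) = (1/2)^(120/40) ≈ 0.1250.
C₀ = D/Vd = 660/60 ≈ 11.000 mg/L.
Before the 6th dose, 5 doses have been given. Superposition: Cmin = C₀·(f + f² + … + f^5).
≈ 11.000 × (0.1250 + 0.0156 + 0.0020 + 0.0002 + 0.0000) ≈ 11.000 × 0.1428 ≈ 1.571 mg/L.

1.6 mg/L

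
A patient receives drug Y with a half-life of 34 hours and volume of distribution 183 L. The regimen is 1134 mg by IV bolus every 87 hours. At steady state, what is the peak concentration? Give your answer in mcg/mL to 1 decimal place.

Over one 87-h interval, 87/34 ≈ 2.5588 half-lives elapse, leaving f ≈ 0.1697 of each dose.
Accumulation ratio R = 1/(1 − f) ≈ 1/0.8303 ≈ 1.2044.
Each bolus raises the concentration by D/Vd = 1134/183 ≈ 6.197 mcg/mL.
Steady-state peak Cmax,ss = C₀·R ≈ 6.197 × 1.2044 ≈ 7.464 mcg/mL.

7.5 mcg/mL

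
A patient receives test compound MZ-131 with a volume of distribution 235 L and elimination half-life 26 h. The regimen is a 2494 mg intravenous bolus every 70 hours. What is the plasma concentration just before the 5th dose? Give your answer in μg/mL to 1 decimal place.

f = (1/2)^(τ/t½) = (1/2)^(70/26) ≈ 0.1547.
C₀ = D/Vd = 2494/235 ≈ 10.613 μg/mL.
Before the 5th dose, 4 doses have been given. Superposition: Cmin = C₀·(f + f² + … + f^4).
≈ 10.613 × (0.1547 + 0.0239 + 0.0037 + 0.0006) ≈ 10.613 × 0.1829 ≈ 1.941 μg/mL.

1.9 μg/mL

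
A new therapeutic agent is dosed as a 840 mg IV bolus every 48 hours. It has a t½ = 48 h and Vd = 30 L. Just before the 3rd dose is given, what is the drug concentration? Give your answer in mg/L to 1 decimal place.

21.0 mg/L

f = (1/2)^(τ/t½) = (1/2)^(48/48) ≈ 0.5000.
C₀ = D/Vd = 840/30 ≈ 28.000 mg/L.
Before the 3rd dose, 2 doses have been given. Superposition: Cmin = C₀·(f + f²).
≈ 28.000 × (0.5000 + 0.2500) ≈ 28.000 × 0.7500 ≈ 21.000 mg/L.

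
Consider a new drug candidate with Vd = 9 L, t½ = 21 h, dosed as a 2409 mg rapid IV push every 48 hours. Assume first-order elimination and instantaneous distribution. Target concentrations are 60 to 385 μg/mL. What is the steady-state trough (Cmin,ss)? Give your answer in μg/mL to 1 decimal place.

69.1 μg/mL

τ/t½ = 48/21 ≈ 2.2857, so fraction remaining f = (1/2)^(48/21) ≈ 0.2051.
At steady state, accumulation factor R = 1/(1 − e^(−kτ)) ≈ 1.2580.
Each bolus raises the concentration by D/Vd = 2409/9 ≈ 267.667 μg/mL.
Steady-state peak Cmax,ss = C₀·R ≈ 267.667 × 1.2580 ≈ 336.725 μg/mL.
One interval later, Cmin,ss = Cmax,ss·e^(−kτ) ≈ 336.725 × 0.2051 ≈ 69.062 μg/mL.
Trough 69.1 μg/mL vs MEC 60 μg/mL: adequate.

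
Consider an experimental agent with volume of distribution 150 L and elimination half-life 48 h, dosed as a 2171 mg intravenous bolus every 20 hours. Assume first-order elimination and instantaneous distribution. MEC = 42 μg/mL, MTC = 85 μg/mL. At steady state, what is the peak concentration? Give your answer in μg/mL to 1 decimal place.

τ/t½ = 20/48 ≈ 0.41667, so fraction remaining f = (1/2)^(20/48) ≈ 0.7492.
At steady state, accumulation factor R = 1/(1 − e^(−kτ)) ≈ 3.9872.
Each bolus raises the concentration by D/Vd = 2171/150 ≈ 14.473 μg/mL.
Steady-state peak Cmax,ss = C₀·R ≈ 14.473 × 3.9872 ≈ 57.707 μg/mL.
Peak 57.7 μg/mL vs MTC 85 μg/mL: below toxic threshold.

57.7 μg/mL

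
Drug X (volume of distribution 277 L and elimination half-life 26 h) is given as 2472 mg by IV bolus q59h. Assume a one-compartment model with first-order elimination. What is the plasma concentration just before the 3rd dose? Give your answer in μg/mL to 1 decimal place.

f = (1/2)^(τ/t½) = (1/2)^(59/26) ≈ 0.2074.
C₀ = D/Vd = 2472/277 ≈ 8.924 μg/mL.
Before the 3rd dose, 2 doses have been given. Superposition: Cmin = C₀·(f + f²).
≈ 8.924 × (0.2074 + 0.0430) ≈ 8.924 × 0.2504 ≈ 2.235 μg/mL.

2.2 μg/mL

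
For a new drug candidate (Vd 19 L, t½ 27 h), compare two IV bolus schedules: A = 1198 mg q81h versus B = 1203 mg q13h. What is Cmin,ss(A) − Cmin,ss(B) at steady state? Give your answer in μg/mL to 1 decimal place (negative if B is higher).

-150.8 μg/mL

Regimen A: f = (1/2)^(81/27) ≈ 0.1250; Cmin,ss = (1198/19)·f/(1−f) ≈ 9.008 μg/mL.
Regimen B: f = (1/2)^(13/27) ≈ 0.7162; Cmin,ss = (1203/19)·f/(1−f) ≈ 159.784 μg/mL.
Difference ≈ 9.008 − 159.784 ≈ -150.776 μg/mL.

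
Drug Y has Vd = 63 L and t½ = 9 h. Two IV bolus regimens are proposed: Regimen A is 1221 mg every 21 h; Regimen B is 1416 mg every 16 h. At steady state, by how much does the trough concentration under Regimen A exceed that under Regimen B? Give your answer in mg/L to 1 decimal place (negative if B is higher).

Regimen A: f = (1/2)^(21/9) ≈ 0.1984; Cmin,ss = (1221/63)·f/(1−f) ≈ 4.797 mg/L.
Regimen B: f = (1/2)^(16/9) ≈ 0.2916; Cmin,ss = (1416/63)·f/(1−f) ≈ 9.252 mg/L.
Difference ≈ 4.797 − 9.252 ≈ -4.455 mg/L.

-4.5 mg/L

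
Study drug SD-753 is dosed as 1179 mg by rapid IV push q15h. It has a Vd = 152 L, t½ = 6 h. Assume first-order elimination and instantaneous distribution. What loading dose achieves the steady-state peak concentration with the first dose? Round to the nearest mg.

f = (1/2)^(15/6) ≈ 0.176777; accumulation ratio R = 1/(1−f) ≈ 1.21474.
Loading dose to hit Cmax,ss on first dose: D_load = D_maint·R ≈ 1179 × 1.21474 ≈ 1432.18 mg.

1432 mg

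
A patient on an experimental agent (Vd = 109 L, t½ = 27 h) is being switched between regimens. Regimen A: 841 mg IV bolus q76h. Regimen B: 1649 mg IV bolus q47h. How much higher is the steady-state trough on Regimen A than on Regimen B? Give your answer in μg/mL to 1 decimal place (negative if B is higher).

-5.2 μg/mL

Regimen A: f = (1/2)^(76/27) ≈ 0.1421; Cmin,ss = (841/109)·f/(1−f) ≈ 1.278 μg/mL.
Regimen B: f = (1/2)^(47/27) ≈ 0.2992; Cmin,ss = (1649/109)·f/(1−f) ≈ 6.459 μg/mL.
Difference ≈ 1.278 − 6.459 ≈ -5.181 μg/mL.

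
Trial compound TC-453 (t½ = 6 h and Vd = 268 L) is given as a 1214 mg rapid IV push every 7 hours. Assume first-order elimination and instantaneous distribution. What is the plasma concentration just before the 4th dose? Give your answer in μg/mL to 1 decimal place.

f = (1/2)^(τ/t½) = (1/2)^(7/6) ≈ 0.4454.
C₀ = D/Vd = 1214/268 ≈ 4.530 μg/mL.
Before the 4th dose, 3 doses have been given. Superposition: Cmin = C₀·(f + f² + … + f^3).
≈ 4.530 × (0.4454 + 0.1984 + 0.0884) ≈ 4.530 × 0.7322 ≈ 3.317 μg/mL.

3.3 μg/mL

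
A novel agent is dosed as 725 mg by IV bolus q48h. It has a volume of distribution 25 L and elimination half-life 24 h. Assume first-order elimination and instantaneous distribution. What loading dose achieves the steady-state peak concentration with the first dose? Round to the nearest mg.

967 mg

f = (1/2)^(48/24) ≈ 0.250000; accumulation ratio R = 1/(1−f) ≈ 1.33333.
Loading dose to hit Cmax,ss on first dose: D_load = D_maint·R ≈ 725 × 1.33333 ≈ 966.66 mg.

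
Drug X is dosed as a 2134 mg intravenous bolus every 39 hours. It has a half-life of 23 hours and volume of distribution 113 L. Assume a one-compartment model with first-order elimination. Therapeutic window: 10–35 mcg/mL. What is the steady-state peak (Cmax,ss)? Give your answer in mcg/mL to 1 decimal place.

Over one 39-h interval, 39/23 ≈ 1.6957 half-lives elapse, leaving f ≈ 0.3087 of each dose.
At steady state, accumulation factor R = 1/(1 − e^(−kτ)) ≈ 1.4465.
Single-dose peak C₀ = D/Vd = 2134/113 ≈ 18.885 mcg/mL.
Steady-state peak Cmax,ss = C₀·R ≈ 18.885 × 1.4465 ≈ 27.317 mcg/mL.
Peak 27.3 mcg/mL vs MTC 35 mcg/mL: below toxic threshold.

27.3 mcg/mL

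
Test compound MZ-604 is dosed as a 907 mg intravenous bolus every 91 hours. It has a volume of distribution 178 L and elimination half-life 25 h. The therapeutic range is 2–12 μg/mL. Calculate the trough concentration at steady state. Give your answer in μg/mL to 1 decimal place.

0.4 μg/mL

Over one 91-h interval, 91/25 ≈ 3.64 half-lives elapse, leaving f ≈ 0.0802 of each dose.
Each bolus raises the concentration by D/Vd = 907/178 ≈ 5.096 μg/mL.
Steady-state trough Cmin,ss = C₀·f/(1−f) ≈ 5.096 × 0.0802/0.9198 ≈ 0.444 μg/mL.
Trough 0.4 μg/mL vs MEC 2 μg/mL: subtherapeutic.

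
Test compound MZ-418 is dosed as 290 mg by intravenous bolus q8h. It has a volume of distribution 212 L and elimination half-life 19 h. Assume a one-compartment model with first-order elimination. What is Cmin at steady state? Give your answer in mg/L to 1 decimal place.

τ/t½ = 8/19 ≈ 0.42105, so fraction remaining f = (1/2)^(8/19) ≈ 0.7469.
Accumulation ratio R = 1/(1 − f) ≈ 1/0.2531 ≈ 3.9510.
Each bolus raises the concentration by D/Vd = 290/212 ≈ 1.368 mg/L.
Steady-state peak Cmax,ss = C₀·R ≈ 1.368 × 3.9510 ≈ 5.405 mg/L.
Steady-state trough Cmin,ss = Cmax,ss·f ≈ 5.405 × 0.7469 ≈ 4.037 mg/L.

4.0 mg/L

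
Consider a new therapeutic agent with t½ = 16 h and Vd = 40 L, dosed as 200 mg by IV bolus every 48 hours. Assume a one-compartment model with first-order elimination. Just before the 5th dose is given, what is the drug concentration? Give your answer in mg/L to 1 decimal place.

0.7 mg/L

f = (1/2)^(τ/t½) = (1/2)^(48/16) ≈ 0.1250.
C₀ = D/Vd = 200/40 ≈ 5.000 mg/L.
Before the 5th dose, 4 doses have been given. Superposition: Cmin = C₀·(f + f² + … + f^4).
≈ 5.000 × (0.1250 + 0.0156 + 0.0020 + 0.0002) ≈ 5.000 × 0.1428 ≈ 0.714 mg/L.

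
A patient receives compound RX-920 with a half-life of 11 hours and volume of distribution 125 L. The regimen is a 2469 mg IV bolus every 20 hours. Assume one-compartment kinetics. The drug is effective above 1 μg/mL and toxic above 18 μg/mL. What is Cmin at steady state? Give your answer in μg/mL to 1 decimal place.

k = ln2/t½ = ln2/11 ≈ 0.063013 h⁻¹; fraction remaining f = e^(−kτ) = e^(−0.063013×20) ≈ 0.2836.
At steady state, accumulation factor R = 1/(1 − e^(−kτ)) ≈ 1.3959.
Each bolus raises the concentration by D/Vd = 2469/125 ≈ 19.752 μg/mL.
Cmax,ss = C₀/(1 − f) ≈ 19.752/0.7164 ≈ 27.571 μg/mL.
One interval later, Cmin,ss = Cmax,ss·e^(−kτ) ≈ 27.571 × 0.2836 ≈ 7.819 μg/mL.
Trough 7.8 μg/mL vs MEC 1 μg/mL: adequate.

7.8 μg/mL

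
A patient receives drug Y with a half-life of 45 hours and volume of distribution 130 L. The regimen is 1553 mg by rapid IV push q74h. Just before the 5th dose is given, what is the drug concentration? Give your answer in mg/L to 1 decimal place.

5.6 mg/L

f = (1/2)^(τ/t½) = (1/2)^(74/45) ≈ 0.3199.
C₀ = D/Vd = 1553/130 ≈ 11.946 mg/L.
Before the 5th dose, 4 doses have been given. Superposition: Cmin = C₀·(f + f² + … + f^4).
≈ 11.946 × (0.3199 + 0.1023 + 0.0327 + 0.0105) ≈ 11.946 × 0.4654 ≈ 5.560 mg/L.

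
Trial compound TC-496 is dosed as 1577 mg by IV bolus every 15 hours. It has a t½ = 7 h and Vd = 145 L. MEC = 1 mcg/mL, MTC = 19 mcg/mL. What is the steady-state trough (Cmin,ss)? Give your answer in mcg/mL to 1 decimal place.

3.2 mcg/mL

τ/t½ = 15/7 ≈ 2.1429, so fraction remaining f = (1/2)^(15/7) ≈ 0.2264.
Accumulation ratio R = 1/(1 − f) ≈ 1/0.7736 ≈ 1.2927.
Single-dose peak C₀ = D/Vd = 1577/145 ≈ 10.876 mcg/mL.
Steady-state peak Cmax,ss = C₀·R ≈ 10.876 × 1.2927 ≈ 14.059 mcg/mL.
Steady-state trough Cmin,ss = Cmax,ss·f ≈ 14.059 × 0.2264 ≈ 3.183 mcg/mL.
Trough 3.2 mcg/mL vs MEC 1 mcg/mL: adequate.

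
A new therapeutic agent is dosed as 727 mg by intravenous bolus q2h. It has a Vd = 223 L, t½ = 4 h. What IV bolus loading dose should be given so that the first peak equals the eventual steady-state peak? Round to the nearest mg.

2482 mg

f = (1/2)^(2/4) ≈ 0.707107; accumulation ratio R = 1/(1−f) ≈ 3.41422.
Loading dose to hit Cmax,ss on first dose: D_load = D_maint·R ≈ 727 × 3.41422 ≈ 2482.14 mg.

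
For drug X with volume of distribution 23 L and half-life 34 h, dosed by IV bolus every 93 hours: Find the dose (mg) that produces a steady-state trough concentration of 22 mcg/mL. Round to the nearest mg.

τ/t½ = 93/34 ≈ 2.7353, so f = (1/2)^(93/34) ≈ 0.150174.
Cmin,ss = (D/Vd)·f/(1−f), so D = Cmin,ss·Vd·(1−f)/f.
D = 22 × 23 × (1−f)/f ≈ 22 × 23 × 5.65894 ≈ 2863.42 mg.

2863 mg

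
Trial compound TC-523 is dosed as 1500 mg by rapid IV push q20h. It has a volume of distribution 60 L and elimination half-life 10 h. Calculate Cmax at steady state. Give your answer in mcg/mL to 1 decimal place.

33.3 mcg/mL

The dosing interval is 2 half-lives, so f = 2^(−2) = 0.25.
Accumulation ratio R = 1/(1 − f) = 1/0.75 = 4/3.
Single-dose peak C₀ = D/Vd = 1500/60 = 25 mcg/mL.
Steady-state peak Cmax,ss = C₀·R = 25 × 4/3 ≈ 33.333 mcg/mL.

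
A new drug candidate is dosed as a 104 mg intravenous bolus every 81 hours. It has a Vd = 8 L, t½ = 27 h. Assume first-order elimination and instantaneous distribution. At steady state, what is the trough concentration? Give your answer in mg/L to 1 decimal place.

1.9 mg/L

τ = 81 h = 3 half-lives, so f = (1/2)^3 = 0.125.
Accumulation ratio R = 1/(1 − f) = 1/0.875 = 8/7.
Single-dose peak C₀ = D/Vd = 104/8 = 13 mg/L.
Steady-state peak Cmax,ss = C₀·R = 13 × 8/7 ≈ 14.857 mg/L.
Steady-state trough Cmin,ss = Cmax,ss·f ≈ 14.857 × 0.125 ≈ 1.857 mg/L.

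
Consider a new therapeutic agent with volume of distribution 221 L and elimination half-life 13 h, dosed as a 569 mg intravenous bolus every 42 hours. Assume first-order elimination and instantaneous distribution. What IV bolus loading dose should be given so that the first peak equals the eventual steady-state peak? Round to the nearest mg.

637 mg

f = (1/2)^(42/13) ≈ 0.106523; accumulation ratio R = 1/(1−f) ≈ 1.11922.
Loading dose to hit Cmax,ss on first dose: D_load = D_maint·R ≈ 569 × 1.11922 ≈ 636.84 mg.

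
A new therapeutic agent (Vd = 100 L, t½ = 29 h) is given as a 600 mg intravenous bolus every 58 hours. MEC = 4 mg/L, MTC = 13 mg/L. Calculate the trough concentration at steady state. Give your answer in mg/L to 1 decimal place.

τ = 58 h = 2 half-lives, so f = (1/2)^2 = 0.25.
Accumulation ratio R = 1/(1 − f) = 1/0.75 = 4/3.
Single-dose peak C₀ = D/Vd = 600/100 = 6 mg/L.
Steady-state peak Cmax,ss = C₀·R = 6 × 4/3 ≈ 8.000 mg/L.
Steady-state trough Cmin,ss = Cmax,ss·f ≈ 8.000 × 0.25 ≈ 2.000 mg/L.
Trough 2.0 mg/L vs MEC 4 mg/L: subtherapeutic.

2.0 mg/L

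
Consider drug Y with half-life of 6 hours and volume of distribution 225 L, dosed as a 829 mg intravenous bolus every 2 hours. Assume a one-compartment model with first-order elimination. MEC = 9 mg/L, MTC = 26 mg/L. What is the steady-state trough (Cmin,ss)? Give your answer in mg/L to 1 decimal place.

k = ln2/t½ = ln2/6 ≈ 0.115525 h⁻¹; fraction remaining f = e^(−kτ) = e^(−0.115525×2) ≈ 0.7937.
Each bolus raises the concentration by D/Vd = 829/225 ≈ 3.684 mg/L.
Steady-state trough Cmin,ss = C₀·f/(1−f) ≈ 3.684 × 0.7937/0.2063 ≈ 14.173 mg/L.
Trough 14.2 mg/L vs MEC 9 mg/L: adequate.

14.2 mg/L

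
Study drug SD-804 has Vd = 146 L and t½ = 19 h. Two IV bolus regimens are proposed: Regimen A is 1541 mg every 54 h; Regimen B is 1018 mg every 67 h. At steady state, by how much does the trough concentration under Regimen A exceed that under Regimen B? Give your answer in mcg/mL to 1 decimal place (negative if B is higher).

1.0 mcg/mL

Regimen A: f = (1/2)^(54/19) ≈ 0.1395; Cmin,ss = (1541/146)·f/(1−f) ≈ 1.711 mcg/mL.
Regimen B: f = (1/2)^(67/19) ≈ 0.0868; Cmin,ss = (1018/146)·f/(1−f) ≈ 0.663 mcg/mL.
Difference ≈ 1.711 − 0.663 ≈ 1.048 mcg/mL.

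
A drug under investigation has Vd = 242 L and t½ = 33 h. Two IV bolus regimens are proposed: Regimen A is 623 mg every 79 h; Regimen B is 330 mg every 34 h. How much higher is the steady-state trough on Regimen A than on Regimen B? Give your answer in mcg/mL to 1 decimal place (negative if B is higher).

Regimen A: f = (1/2)^(79/33) ≈ 0.1903; Cmin,ss = (623/242)·f/(1−f) ≈ 0.605 mcg/mL.
Regimen B: f = (1/2)^(34/33) ≈ 0.4896; Cmin,ss = (330/242)·f/(1−f) ≈ 1.308 mcg/mL.
Difference ≈ 0.605 − 1.308 ≈ -0.703 mcg/mL.

-0.7 mcg/mL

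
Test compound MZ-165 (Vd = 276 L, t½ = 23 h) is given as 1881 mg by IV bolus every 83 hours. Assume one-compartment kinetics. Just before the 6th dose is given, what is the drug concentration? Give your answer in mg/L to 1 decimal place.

f = (1/2)^(τ/t½) = (1/2)^(83/23) ≈ 0.0820.
C₀ = D/Vd = 1881/276 ≈ 6.815 mg/L.
Before the 6th dose, 5 doses have been given. Superposition: Cmin = C₀·(f + f² + … + f^5).
≈ 6.815 × (0.0820 + 0.0067 + 0.0006 + 0.0000 + 0.0000) ≈ 6.815 × 0.0893 ≈ 0.609 mg/L.

0.6 mg/L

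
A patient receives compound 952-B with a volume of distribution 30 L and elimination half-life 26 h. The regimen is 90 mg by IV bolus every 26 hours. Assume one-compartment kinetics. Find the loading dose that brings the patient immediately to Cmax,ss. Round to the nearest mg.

f = (1/2)^(26/26) ≈ 0.500000; accumulation ratio R = 1/(1−f) ≈ 2.00000.
Loading dose to hit Cmax,ss on first dose: D_load = D_maint·R ≈ 90 × 2.00000 ≈ 180.00 mg.

180 mg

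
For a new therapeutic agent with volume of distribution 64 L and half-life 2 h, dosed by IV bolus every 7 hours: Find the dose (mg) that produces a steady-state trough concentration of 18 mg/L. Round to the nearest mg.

τ/t½ = 7/2 ≈ 3.5, so f = (1/2)^(7/2) ≈ 0.088388.
Cmin,ss = (D/Vd)·f/(1−f), so D = Cmin,ss·Vd·(1−f)/f.
D = 18 × 64 × (1−f)/f ≈ 18 × 64 × 10.31375 ≈ 11881.44 mg.

11881 mg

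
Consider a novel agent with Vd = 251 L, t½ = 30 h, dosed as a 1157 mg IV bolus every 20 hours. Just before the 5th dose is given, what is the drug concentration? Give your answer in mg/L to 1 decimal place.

6.6 mg/L

f = (1/2)^(τ/t½) = (1/2)^(20/30) ≈ 0.6300.
C₀ = D/Vd = 1157/251 ≈ 4.610 mg/L.
Before the 5th dose, 4 doses have been given. Superposition: Cmin = C₀·(f + f² + … + f^4).
≈ 4.610 × (0.6300 + 0.3969 + 0.2500 + 0.1575) ≈ 4.610 × 1.4344 ≈ 6.613 mg/L.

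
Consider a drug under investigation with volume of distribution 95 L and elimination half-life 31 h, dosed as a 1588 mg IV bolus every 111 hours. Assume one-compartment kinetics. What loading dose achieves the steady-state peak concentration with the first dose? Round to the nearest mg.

1733 mg

f = (1/2)^(111/31) ≈ 0.083583; accumulation ratio R = 1/(1−f) ≈ 1.09121.
Loading dose to hit Cmax,ss on first dose: D_load = D_maint·R ≈ 1588 × 1.09121 ≈ 1732.84 mg.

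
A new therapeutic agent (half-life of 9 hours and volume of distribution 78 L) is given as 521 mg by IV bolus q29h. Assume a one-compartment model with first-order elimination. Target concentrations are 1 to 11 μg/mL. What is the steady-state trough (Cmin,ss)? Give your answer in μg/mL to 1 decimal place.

0.8 μg/mL

τ/t½ = 29/9 ≈ 3.2222, so fraction remaining f = (1/2)^(29/9) ≈ 0.1072.
Each bolus raises the concentration by D/Vd = 521/78 ≈ 6.679 μg/mL.
Steady-state trough Cmin,ss = C₀·f/(1−f) ≈ 6.679 × 0.1072/0.8928 ≈ 0.802 μg/mL.
Trough 0.8 μg/mL vs MEC 1 μg/mL: subtherapeutic.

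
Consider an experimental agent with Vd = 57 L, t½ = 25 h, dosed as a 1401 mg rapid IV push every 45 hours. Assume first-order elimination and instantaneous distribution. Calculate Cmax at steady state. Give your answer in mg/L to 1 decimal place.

34.5 mg/L

Over one 45-h interval, 45/25 ≈ 1.8 half-lives elapse, leaving f ≈ 0.2872 of each dose.
At steady state, accumulation factor R = 1/(1 − e^(−kτ)) ≈ 1.4029.
Single-dose peak C₀ = D/Vd = 1401/57 ≈ 24.579 mg/L.
Cmax,ss = C₀/(1 − f) ≈ 24.579/0.7128 ≈ 34.482 mg/L.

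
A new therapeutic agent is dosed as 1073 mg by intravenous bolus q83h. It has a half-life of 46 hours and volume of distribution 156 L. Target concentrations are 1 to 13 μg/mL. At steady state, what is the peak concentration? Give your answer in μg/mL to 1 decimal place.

9.6 μg/mL

τ/t½ = 83/46 ≈ 1.8043, so fraction remaining f = (1/2)^(83/46) ≈ 0.2863.
Accumulation ratio R = 1/(1 − f) ≈ 1/0.7137 ≈ 1.4011.
Each bolus raises the concentration by D/Vd = 1073/156 ≈ 6.878 μg/mL.
Steady-state peak Cmax,ss = C₀·R ≈ 6.878 × 1.4011 ≈ 9.637 μg/mL.
Peak 9.6 μg/mL vs MTC 13 μg/mL: below toxic threshold.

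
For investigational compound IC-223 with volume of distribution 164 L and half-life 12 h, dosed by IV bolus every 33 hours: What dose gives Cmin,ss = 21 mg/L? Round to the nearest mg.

19724 mg

τ/t½ = 33/12 ≈ 2.75, so f = (1/2)^(33/12) ≈ 0.148651.
Cmin,ss = (D/Vd)·f/(1−f), so D = Cmin,ss·Vd·(1−f)/f.
D = 21 × 164 × (1−f)/f ≈ 21 × 164 × 5.72717 ≈ 19724.37 mg.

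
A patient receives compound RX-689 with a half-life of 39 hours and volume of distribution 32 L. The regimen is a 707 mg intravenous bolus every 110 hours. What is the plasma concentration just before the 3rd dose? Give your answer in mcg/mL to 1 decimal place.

f = (1/2)^(τ/t½) = (1/2)^(110/39) ≈ 0.1416.
C₀ = D/Vd = 707/32 ≈ 22.094 mcg/mL.
Before the 3rd dose, 2 doses have been given. Superposition: Cmin = C₀·(f + f²).
≈ 22.094 × (0.1416 + 0.0201) ≈ 22.094 × 0.1617 ≈ 3.573 mcg/mL.

3.6 mcg/mL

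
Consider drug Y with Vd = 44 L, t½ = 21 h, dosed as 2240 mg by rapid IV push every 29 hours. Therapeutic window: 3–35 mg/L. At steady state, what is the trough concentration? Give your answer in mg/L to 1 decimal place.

Over one 29-h interval, 29/21 ≈ 1.381 half-lives elapse, leaving f ≈ 0.3840 of each dose.
Single-dose peak C₀ = D/Vd = 2240/44 ≈ 50.909 mg/L.
Steady-state trough Cmin,ss = C₀·f/(1−f) ≈ 50.909 × 0.3840/0.6160 ≈ 31.735 mg/L.
Trough 31.7 mg/L vs MEC 3 mg/L: adequate.

31.7 mg/L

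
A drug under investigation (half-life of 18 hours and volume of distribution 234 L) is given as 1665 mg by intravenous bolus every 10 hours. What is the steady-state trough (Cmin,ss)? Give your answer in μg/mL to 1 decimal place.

Over one 10-h interval, 10/18 ≈ 0.55556 half-lives elapse, leaving f ≈ 0.6804 of each dose.
Single-dose peak C₀ = D/Vd = 1665/234 ≈ 7.115 μg/mL.
Steady-state trough Cmin,ss = C₀·f/(1−f) ≈ 7.115 × 0.6804/0.3196 ≈ 15.147 μg/mL.

15.1 μg/mL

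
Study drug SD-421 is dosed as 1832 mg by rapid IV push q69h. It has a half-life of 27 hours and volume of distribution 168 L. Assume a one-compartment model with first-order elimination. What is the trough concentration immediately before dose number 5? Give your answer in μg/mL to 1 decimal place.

2.2 μg/mL

f = (1/2)^(τ/t½) = (1/2)^(69/27) ≈ 0.1701.
C₀ = D/Vd = 1832/168 ≈ 10.905 μg/mL.
Before the 5th dose, 4 doses have been given. Superposition: Cmin = C₀·(f + f² + … + f^4).
≈ 10.905 × (0.1701 + 0.0289 + 0.0049 + 0.0008) ≈ 10.905 × 0.2047 ≈ 2.232 μg/mL.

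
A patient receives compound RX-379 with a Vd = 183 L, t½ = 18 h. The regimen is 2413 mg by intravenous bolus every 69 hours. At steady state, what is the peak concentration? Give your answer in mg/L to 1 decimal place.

Over one 69-h interval, 69/18 ≈ 3.8333 half-lives elapse, leaving f ≈ 0.0702 of each dose.
At steady state, accumulation factor R = 1/(1 − e^(−kτ)) ≈ 1.0755.
Each bolus raises the concentration by D/Vd = 2413/183 ≈ 13.186 mg/L.
Steady-state peak Cmax,ss = C₀·R ≈ 13.186 × 1.0755 ≈ 14.182 mg/L.

14.2 mg/L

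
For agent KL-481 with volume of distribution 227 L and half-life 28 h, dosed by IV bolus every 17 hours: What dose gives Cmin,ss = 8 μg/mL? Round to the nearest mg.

τ/t½ = 17/28 ≈ 0.60714, so f = (1/2)^(17/28) ≈ 0.656496.
Cmin,ss = (D/Vd)·f/(1−f), so D = Cmin,ss·Vd·(1−f)/f.
D = 8 × 227 × (1−f)/f ≈ 8 × 227 × 0.52324 ≈ 950.20 mg.

950 mg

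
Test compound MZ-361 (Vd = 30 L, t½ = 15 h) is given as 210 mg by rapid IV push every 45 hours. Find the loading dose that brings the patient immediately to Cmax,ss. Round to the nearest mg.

f = (1/2)^(45/15) ≈ 0.125000; accumulation ratio R = 1/(1−f) ≈ 1.14286.
Loading dose to hit Cmax,ss on first dose: D_load = D_maint·R ≈ 210 × 1.14286 ≈ 240.00 mg.

240 mg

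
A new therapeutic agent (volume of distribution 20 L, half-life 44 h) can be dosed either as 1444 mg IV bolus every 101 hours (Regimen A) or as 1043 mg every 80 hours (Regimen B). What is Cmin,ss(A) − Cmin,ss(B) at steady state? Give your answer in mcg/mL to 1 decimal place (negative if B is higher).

-2.2 mcg/mL

Regimen A: f = (1/2)^(101/44) ≈ 0.2037; Cmin,ss = (1444/20)·f/(1−f) ≈ 18.469 mcg/mL.
Regimen B: f = (1/2)^(80/44) ≈ 0.2836; Cmin,ss = (1043/20)·f/(1−f) ≈ 20.645 mcg/mL.
Difference ≈ 18.469 − 20.645 ≈ -2.176 mcg/mL.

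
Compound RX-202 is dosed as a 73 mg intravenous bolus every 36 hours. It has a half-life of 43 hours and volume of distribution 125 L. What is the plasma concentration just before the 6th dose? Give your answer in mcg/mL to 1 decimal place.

0.7 mcg/mL

f = (1/2)^(τ/t½) = (1/2)^(36/43) ≈ 0.5597.
C₀ = D/Vd = 73/125 ≈ 0.584 mcg/mL.
Before the 6th dose, 5 doses have been given. Superposition: Cmin = C₀·(f + f² + … + f^5).
≈ 0.584 × (0.5597 + 0.3133 + 0.1753 + 0.0981 + 0.0549) ≈ 0.584 × 1.2013 ≈ 0.702 mcg/mL.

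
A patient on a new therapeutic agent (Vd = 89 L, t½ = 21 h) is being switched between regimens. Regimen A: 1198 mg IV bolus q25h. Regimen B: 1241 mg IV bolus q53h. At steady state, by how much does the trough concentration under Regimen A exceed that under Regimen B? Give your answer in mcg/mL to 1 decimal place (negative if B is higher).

7.6 mcg/mL

Regimen A: f = (1/2)^(25/21) ≈ 0.4382; Cmin,ss = (1198/89)·f/(1−f) ≈ 10.499 mcg/mL.
Regimen B: f = (1/2)^(53/21) ≈ 0.1739; Cmin,ss = (1241/89)·f/(1−f) ≈ 2.935 mcg/mL.
Difference ≈ 10.499 − 2.935 ≈ 7.564 mcg/mL.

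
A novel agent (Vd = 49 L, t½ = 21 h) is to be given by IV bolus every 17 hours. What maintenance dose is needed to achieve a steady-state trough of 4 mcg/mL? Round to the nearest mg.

148 mg

τ/t½ = 17/21 ≈ 0.80952, so f = (1/2)^(17/21) ≈ 0.570570.
Cmin,ss = (D/Vd)·f/(1−f), so D = Cmin,ss·Vd·(1−f)/f.
D = 4 × 49 × (1−f)/f ≈ 4 × 49 × 0.75263 ≈ 147.52 mg.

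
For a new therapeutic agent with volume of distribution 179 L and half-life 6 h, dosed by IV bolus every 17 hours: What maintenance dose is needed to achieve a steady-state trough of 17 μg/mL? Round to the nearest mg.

18645 mg

τ/t½ = 17/6 ≈ 2.8333, so f = (1/2)^(17/6) ≈ 0.140308.
Cmin,ss = (D/Vd)·f/(1−f), so D = Cmin,ss·Vd·(1−f)/f.
D = 17 × 179 × (1−f)/f ≈ 17 × 179 × 6.12718 ≈ 18645.01 mg.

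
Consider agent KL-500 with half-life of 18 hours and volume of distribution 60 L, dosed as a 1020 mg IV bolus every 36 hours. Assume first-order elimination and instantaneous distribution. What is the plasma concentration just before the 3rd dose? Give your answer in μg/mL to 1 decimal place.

5.3 μg/mL

f = (1/2)^(τ/t½) = (1/2)^(36/18) ≈ 0.2500.
C₀ = D/Vd = 1020/60 ≈ 17.000 μg/mL.
Before the 3rd dose, 2 doses have been given. Superposition: Cmin = C₀·(f + f²).
≈ 17.000 × (0.2500 + 0.0625) ≈ 17.000 × 0.3125 ≈ 5.312 μg/mL.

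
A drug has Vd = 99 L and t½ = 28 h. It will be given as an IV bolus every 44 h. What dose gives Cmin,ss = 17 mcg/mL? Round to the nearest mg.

3319 mg

τ/t½ = 44/28 ≈ 1.5714, so f = (1/2)^(44/28) ≈ 0.336475.
Cmin,ss = (D/Vd)·f/(1−f), so D = Cmin,ss·Vd·(1−f)/f.
D = 17 × 99 × (1−f)/f ≈ 17 × 99 × 1.97199 ≈ 3318.86 mg.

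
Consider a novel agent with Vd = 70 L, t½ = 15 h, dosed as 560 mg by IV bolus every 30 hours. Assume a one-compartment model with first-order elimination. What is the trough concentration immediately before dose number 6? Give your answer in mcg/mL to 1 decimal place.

f = (1/2)^(τ/t½) = (1/2)^(30/15) ≈ 0.2500.
C₀ = D/Vd = 560/70 ≈ 8.000 mcg/mL.
Before the 6th dose, 5 doses have been given. Superposition: Cmin = C₀·(f + f² + … + f^5).
≈ 8.000 × (0.2500 + 0.0625 + 0.0156 + 0.0039 + 0.0010) ≈ 8.000 × 0.3330 ≈ 2.664 mcg/mL.

2.7 mcg/mL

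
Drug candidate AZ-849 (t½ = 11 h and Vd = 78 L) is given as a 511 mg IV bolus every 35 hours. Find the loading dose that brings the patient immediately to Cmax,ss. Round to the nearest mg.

574 mg

f = (1/2)^(35/11) ≈ 0.110199; accumulation ratio R = 1/(1−f) ≈ 1.12385.
Loading dose to hit Cmax,ss on first dose: D_load = D_maint·R ≈ 511 × 1.12385 ≈ 574.29 mg.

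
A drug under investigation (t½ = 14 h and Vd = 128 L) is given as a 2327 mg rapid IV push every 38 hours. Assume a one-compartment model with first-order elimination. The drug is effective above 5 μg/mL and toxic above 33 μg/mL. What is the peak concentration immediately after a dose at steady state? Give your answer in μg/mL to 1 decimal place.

k = ln2/t½ = ln2/14 ≈ 0.049511 h⁻¹; fraction remaining f = e^(−kτ) = e^(−0.049511×38) ≈ 0.1524.
Accumulation ratio R = 1/(1 − f) ≈ 1/0.8476 ≈ 1.1798.
Each bolus raises the concentration by D/Vd = 2327/128 ≈ 18.180 μg/mL.
Steady-state peak Cmax,ss = C₀·R ≈ 18.180 × 1.1798 ≈ 21.449 μg/mL.
Peak 21.4 μg/mL vs MTC 33 μg/mL: below toxic threshold.

21.4 μg/mL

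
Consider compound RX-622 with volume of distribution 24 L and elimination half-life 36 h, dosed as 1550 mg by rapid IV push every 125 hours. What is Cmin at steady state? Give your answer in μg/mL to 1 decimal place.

τ/t½ = 125/36 ≈ 3.4722, so fraction remaining f = (1/2)^(125/36) ≈ 0.0901.
At steady state, accumulation factor R = 1/(1 − e^(−kτ)) ≈ 1.0990.
Single-dose peak C₀ = D/Vd = 1550/24 ≈ 64.583 μg/mL.
Cmax,ss = C₀/(1 − f) ≈ 64.583/0.9099 ≈ 70.978 μg/mL.
Steady-state trough Cmin,ss = Cmax,ss·f ≈ 70.978 × 0.0901 ≈ 6.395 μg/mL.

6.4 μg/mL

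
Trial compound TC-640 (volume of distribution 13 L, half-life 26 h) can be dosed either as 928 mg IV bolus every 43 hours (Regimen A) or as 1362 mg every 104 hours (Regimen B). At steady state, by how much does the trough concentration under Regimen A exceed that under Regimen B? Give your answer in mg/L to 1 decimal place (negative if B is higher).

26.3 mg/L

Regimen A: f = (1/2)^(43/26) ≈ 0.3178; Cmin,ss = (928/13)·f/(1−f) ≈ 33.254 mg/L.
Regimen B: f = (1/2)^(104/26) ≈ 0.0625; Cmin,ss = (1362/13)·f/(1−f) ≈ 6.985 mg/L.
Difference ≈ 33.254 − 6.985 ≈ 26.269 mg/L.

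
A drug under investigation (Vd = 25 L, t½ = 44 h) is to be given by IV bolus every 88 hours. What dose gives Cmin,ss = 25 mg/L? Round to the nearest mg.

τ/t½ = 88/44 ≈ 2, so f = (1/2)^(88/44) ≈ 0.250000.
Cmin,ss = (D/Vd)·f/(1−f), so D = Cmin,ss·Vd·(1−f)/f.
D = 25 × 25 × (1−f)/f ≈ 25 × 25 × 3.00000 ≈ 1875.00 mg.

1875 mg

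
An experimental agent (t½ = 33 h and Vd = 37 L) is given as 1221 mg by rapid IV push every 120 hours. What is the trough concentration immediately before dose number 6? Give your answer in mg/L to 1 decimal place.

f = (1/2)^(τ/t½) = (1/2)^(120/33) ≈ 0.0804.
C₀ = D/Vd = 1221/37 ≈ 33.000 mg/L.
Before the 6th dose, 5 doses have been given. Superposition: Cmin = C₀·(f + f² + … + f^5).
≈ 33.000 × (0.0804 + 0.0065 + 0.0005 + 0.0000 + 0.0000) ≈ 33.000 × 0.0874 ≈ 2.884 mg/L.

2.9 mg/L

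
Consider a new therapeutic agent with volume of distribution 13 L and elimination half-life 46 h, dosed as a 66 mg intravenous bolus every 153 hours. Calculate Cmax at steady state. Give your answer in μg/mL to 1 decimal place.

5.6 μg/mL

Over one 153-h interval, 153/46 ≈ 3.3261 half-lives elapse, leaving f ≈ 0.0997 of each dose.
Accumulation ratio R = 1/(1 − f) ≈ 1/0.9003 ≈ 1.1107.
Each bolus raises the concentration by D/Vd = 66/13 ≈ 5.077 μg/mL.
Cmax,ss = C₀/(1 − f) ≈ 5.077/0.9003 ≈ 5.639 μg/mL.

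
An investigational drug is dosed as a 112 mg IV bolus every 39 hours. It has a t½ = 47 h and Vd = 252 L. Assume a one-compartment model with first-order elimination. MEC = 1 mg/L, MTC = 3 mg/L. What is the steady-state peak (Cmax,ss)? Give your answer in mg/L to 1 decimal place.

1.0 mg/L

k = ln2/t½ = ln2/47 ≈ 0.014748 h⁻¹; fraction remaining f = e^(−kτ) = e^(−0.014748×39) ≈ 0.5626.
At steady state, accumulation factor R = 1/(1 − e^(−kτ)) ≈ 2.2862.
Each bolus raises the concentration by D/Vd = 112/252 ≈ 0.444 mg/L.
Cmax,ss = C₀/(1 − f) ≈ 0.444/0.4374 ≈ 1.015 mg/L.
Peak 1.0 mg/L vs MTC 3 mg/L: below toxic threshold.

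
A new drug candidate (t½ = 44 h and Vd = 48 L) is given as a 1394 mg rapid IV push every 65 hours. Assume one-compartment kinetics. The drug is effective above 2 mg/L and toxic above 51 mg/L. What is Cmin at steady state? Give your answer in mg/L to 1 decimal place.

k = ln2/t½ = ln2/44 ≈ 0.015753 h⁻¹; fraction remaining f = e^(−kτ) = e^(−0.015753×65) ≈ 0.3592.
Accumulation ratio R = 1/(1 − f) ≈ 1/0.6408 ≈ 1.5605.
Each bolus raises the concentration by D/Vd = 1394/48 ≈ 29.042 mg/L.
Steady-state peak Cmax,ss = C₀·R ≈ 29.042 × 1.5605 ≈ 45.320 mg/L.
Steady-state trough Cmin,ss = Cmax,ss·f ≈ 45.320 × 0.3592 ≈ 16.279 mg/L.
Trough 16.3 mg/L vs MEC 2 mg/L: adequate.

16.3 mg/L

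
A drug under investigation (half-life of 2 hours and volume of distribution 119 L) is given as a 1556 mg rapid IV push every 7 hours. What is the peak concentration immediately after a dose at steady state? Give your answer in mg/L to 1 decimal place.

14.3 mg/L

Over one 7-h interval, 7/2 ≈ 3.5 half-lives elapse, leaving f ≈ 0.0884 of each dose.
Accumulation ratio R = 1/(1 − f) ≈ 1/0.9116 ≈ 1.0970.
Each bolus raises the concentration by D/Vd = 1556/119 ≈ 13.076 mg/L.
Steady-state peak Cmax,ss = C₀·R ≈ 13.076 × 1.0970 ≈ 14.344 mg/L.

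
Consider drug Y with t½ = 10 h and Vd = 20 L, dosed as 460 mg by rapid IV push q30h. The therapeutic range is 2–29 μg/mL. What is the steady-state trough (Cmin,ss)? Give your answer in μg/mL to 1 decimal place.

3.3 μg/mL

τ = 30 h = 3 half-lives, so f = (1/2)^3 = 0.125.
Accumulation ratio R = 1/(1 − f) = 1/0.875 = 8/7.
Single-dose peak C₀ = D/Vd = 460/20 = 23 μg/mL.
Steady-state peak Cmax,ss = C₀·R = 23 × 8/7 ≈ 26.286 μg/mL.
Steady-state trough Cmin,ss = Cmax,ss·f ≈ 26.286 × 0.125 ≈ 3.286 μg/mL.
Trough 3.3 μg/mL vs MEC 2 μg/mL: adequate.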